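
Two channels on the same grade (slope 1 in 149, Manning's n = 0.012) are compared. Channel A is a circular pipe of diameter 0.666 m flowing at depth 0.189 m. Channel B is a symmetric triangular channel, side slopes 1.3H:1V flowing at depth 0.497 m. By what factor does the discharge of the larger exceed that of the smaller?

5.87

Channel A: For a circular section of diameter D = 0.666 m at depth y = 0.189 m, the central angle is θ = 2 arccos(1 − 2y/D) = 2.247 rad. Then A = (D²/8)(θ − sin θ) = 0.08136 m² and P = Dθ/2 = 0.7483 m. Hydraulic radius R = A/P = 0.08136/0.7483 = 0.1087 m. Q_A = (1/0.012)·0.08136·0.1087^(2/3)·√0.006711 = 0.1265 m³/s.
Channel B: For a triangular section with side slope z = 1.3: A = zy² = 1.3×0.497² = 0.3211 m²; P = 2y√(1+z²) = 2×0.497×1.64 = 1.63 m. Hydraulic radius R = A/P = 0.3211/1.63 = 0.197 m. Q_B = (1/0.012)·0.3211·0.197^(2/3)·√0.006711 = 0.7421 m³/s.
The larger discharge is 0.7421 m³/s and the smaller is 0.1265 m³/s; the ratio is 5.87.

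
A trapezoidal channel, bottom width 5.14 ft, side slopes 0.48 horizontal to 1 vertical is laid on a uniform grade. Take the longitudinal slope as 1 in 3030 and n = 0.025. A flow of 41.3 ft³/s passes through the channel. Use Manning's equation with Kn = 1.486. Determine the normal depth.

Manning's equation rearranged: A R^(2/3) = nQ / (1.486·√S) = 0.025 × 41.3 / (1.486 × √0.00033) = 38.25.
Try y = 4.25 ft: A R^(2/3) = 49.96 — high.
Try y = 2.96 ft: A R^(2/3) = 27.21 — low.
Try y = 3.63 ft: A R^(2/3) = 38.24 — close enough.

y_n = 3.63 ft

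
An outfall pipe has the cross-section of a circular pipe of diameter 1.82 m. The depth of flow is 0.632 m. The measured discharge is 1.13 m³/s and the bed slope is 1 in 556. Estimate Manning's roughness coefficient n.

n = 0.015

For a circular section of diameter D = 1.82 m at depth y = 0.632 m, the central angle is θ = 2 arccos(1 − 2y/D) = 2.521 rad. Then A = (D²/8)(θ − sin θ) = 0.8028 m² and P = Dθ/2 = 2.294 m.
Hydraulic radius R = A/P = 0.8028/2.294 = 0.35 m.
Rearranging Manning's equation: n = (1/Q) A R^(2/3) S^(1/2) = (1/1.13) × 0.8028 × 0.35^(2/3) × √0.001799 = 0.015.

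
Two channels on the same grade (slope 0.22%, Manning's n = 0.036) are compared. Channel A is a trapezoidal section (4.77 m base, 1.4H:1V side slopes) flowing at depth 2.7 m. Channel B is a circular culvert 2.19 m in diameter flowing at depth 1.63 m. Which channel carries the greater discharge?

Channel A: With bottom width b = 4.77 m and side slope z = 1.4: A = (b + zy)y = (4.77 + 1.4×2.7)×2.7 = 23.08 m²; P = b + 2y√(1+z²) = 4.77 + 2×2.7×1.72 = 14.06 m. Hydraulic radius R = A/P = 23.08/14.06 = 1.642 m. Q_A = (1/0.036)·23.08·1.642^(2/3)·√0.0022 = 41.86 m³/s.
Channel B: For a circular section of diameter D = 2.19 m at depth y = 1.63 m, the central angle is θ = 2 arccos(1 − 2y/D) = 4.163 rad. Then A = (D²/8)(θ − sin θ) = 3.007 m² and P = Dθ/2 = 4.558 m. Hydraulic radius R = A/P = 3.007/4.558 = 0.6596 m. Q_B = (1/0.036)·3.007·0.6596^(2/3)·√0.0022 = 2.968 m³/s.
Q_A = 41.86 m³/s vs Q_B = 2.968 m³/s, so channel A carries more.

channel A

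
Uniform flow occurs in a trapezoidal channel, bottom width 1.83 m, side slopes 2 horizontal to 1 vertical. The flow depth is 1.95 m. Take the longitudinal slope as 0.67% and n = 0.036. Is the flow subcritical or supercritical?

subcritical

With bottom width b = 1.83 m and side slope z = 2: A = (b + zy)y = (1.83 + 2×1.95)×1.95 = 11.17 m²; P = b + 2y√(1+z²) = 1.83 + 2×1.95×2.236 = 10.55 m.
Hydraulic radius R = A/P = 11.17/10.55 = 1.059 m.
V = (1/n) R^(2/3) √S = (1/0.036) × 1.059^(2/3) × √0.0067 = 2.362 m/s. Hydraulic depth D_h = A/T = 11.17/9.63 = 1.16 m.
Froude number Fr = V/√(g·D_h) = 2.362/√(9.81×1.16) = 0.7, which is less than 1, so the flow is subcritical.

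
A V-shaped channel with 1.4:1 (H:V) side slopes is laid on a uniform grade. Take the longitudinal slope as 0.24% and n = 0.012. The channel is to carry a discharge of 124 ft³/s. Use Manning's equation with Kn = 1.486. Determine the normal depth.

y_n = 3.42 ft

Manning's equation rearranged: A R^(2/3) = nQ / (1.486·√S) = 0.012 × 124 / (1.486 × √0.0024) = 20.44.
Trying y = 2.55 ft: A R^(2/3) = 9.33 — short.
Trying y = 4.04 ft: A R^(2/3) = 31.83 — over.
Trying y = 3.42 ft: A R^(2/3) = 20.41 — close enough.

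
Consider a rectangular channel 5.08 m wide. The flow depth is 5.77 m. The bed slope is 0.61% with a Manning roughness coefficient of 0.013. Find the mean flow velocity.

Flow area A = b·y = 5.08 × 5.77 = 29.31 m². Wetted perimeter P = b + 2y = 5.08 + 2×5.77 = 16.62 m.
Hydraulic radius R = A/P = 29.31/16.62 = 1.764 m.
From Manning's equation, V = (1/n) R^(2/3) S^(1/2) = (1/0.013) × 1.764^(2/3) × 0.0061^(1/2) = 8.77 m/s.

V = 8.77 m/s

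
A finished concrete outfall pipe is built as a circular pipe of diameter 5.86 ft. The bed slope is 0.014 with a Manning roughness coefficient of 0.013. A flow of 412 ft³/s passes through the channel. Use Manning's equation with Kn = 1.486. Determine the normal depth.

y_n = 4.25 ft

Manning's equation rearranged: A R^(2/3) = nQ / (1.486·√S) = 0.013 × 412 / (1.486 × √0.014) = 30.46.
Trying y = 4.96 ft: A R^(2/3) = 35.73 — high.
Trying y = 3.03 ft: A R^(2/3) = 18.41 — low.
Trying y = 4.25 ft: A R^(2/3) = 30.47 — ≈ 30.46.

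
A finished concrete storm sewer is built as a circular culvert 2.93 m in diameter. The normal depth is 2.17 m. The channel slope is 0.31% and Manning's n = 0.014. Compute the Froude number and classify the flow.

For a circular section of diameter D = 2.93 m at depth y = 2.17 m, the central angle is θ = 2 arccos(1 − 2y/D) = 4.146 rad. Then A = (D²/8)(θ − sin θ) = 5.354 m² and P = Dθ/2 = 6.073 m.
Hydraulic radius R = A/P = 5.354/6.073 = 0.8816 m.
V = (1/n) R^(2/3) √S = (1/0.014) × 0.8816^(2/3) × √0.0031 = 3.656 m/s. Hydraulic depth D_h = A/T = 5.354/2.568 = 2.085 m.
Froude number Fr = V/√(g·D_h) = 3.656/√(9.81×2.085) = 0.809, which is less than 1, so the flow is subcritical.

subcritical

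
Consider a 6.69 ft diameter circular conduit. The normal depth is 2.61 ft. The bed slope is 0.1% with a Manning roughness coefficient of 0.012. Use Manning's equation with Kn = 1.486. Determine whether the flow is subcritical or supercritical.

subcritical

For a circular section of diameter D = 6.69 ft at depth y = 2.61 ft, the central angle is θ = 2 arccos(1 − 2y/D) = 2.699 rad. Then A = (D²/8)(θ − sin θ) = 12.7 ft² and P = Dθ/2 = 9.027 ft.
Hydraulic radius R = A/P = 12.7/9.027 = 1.407 ft.
V = (1.486/n) R^(2/3) √S = (1.486/0.012) × 1.407^(2/3) × √0.001 = 4.916 ft/s. Hydraulic depth D_h = A/T = 12.7/6.526 = 1.946 ft.
Froude number Fr = V/√(g·D_h) = 4.916/√(32.2×1.946) = 0.621, which is less than 1, so the flow is subcritical.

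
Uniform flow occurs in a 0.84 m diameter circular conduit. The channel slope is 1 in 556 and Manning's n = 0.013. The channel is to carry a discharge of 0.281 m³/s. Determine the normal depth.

Manning's equation rearranged: A R^(2/3) = nQ / (1·√S) = 0.013 × 0.281 / (√0.001799) = 0.08614.
At y = 0.494 m: A R^(2/3) = 0.1275 — too large.
At y = 0.305 m: A R^(2/3) = 0.05516 — too small.
At y = 0.39 m: A R^(2/3) = 0.08616 — ≈ 0.08614.

y_n = 0.39 m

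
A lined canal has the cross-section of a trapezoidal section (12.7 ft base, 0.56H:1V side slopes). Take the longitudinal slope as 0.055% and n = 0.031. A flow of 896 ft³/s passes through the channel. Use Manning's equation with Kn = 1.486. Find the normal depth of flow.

y_n = 12.4 ft

Manning's equation rearranged: A R^(2/3) = nQ / (1.486·√S) = 0.031 × 896 / (1.486 × √0.00055) = 797.
At y = 10.8 ft: A R^(2/3) = 623.7 — short.
At y = 12.4 ft: A R^(2/3) = 797.4 — ≈ 797.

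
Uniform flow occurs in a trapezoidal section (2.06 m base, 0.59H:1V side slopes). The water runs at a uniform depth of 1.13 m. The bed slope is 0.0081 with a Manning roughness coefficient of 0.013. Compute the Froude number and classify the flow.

With bottom width b = 2.06 m and side slope z = 0.59: A = (b + zy)y = (2.06 + 0.59×1.13)×1.13 = 3.081 m²; P = b + 2y√(1+z²) = 2.06 + 2×1.13×1.161 = 4.684 m.
Hydraulic radius R = A/P = 3.081/4.684 = 0.6578 m.
V = (1/n) R^(2/3) √S = (1/0.013) × 0.6578^(2/3) × √0.0081 = 5.236 m/s. Hydraulic depth D_h = A/T = 3.081/3.393 = 0.908 m.
Froude number Fr = V/√(g·D_h) = 5.236/√(9.81×0.908) = 1.75, which is greater than 1, so the flow is supercritical.

supercritical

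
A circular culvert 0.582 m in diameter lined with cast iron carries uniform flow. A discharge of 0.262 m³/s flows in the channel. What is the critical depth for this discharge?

At critical depth, Q² T / (g A³) = 1, i.e. A³/T = Q²/g = 0.262²/9.81 = 0.006997.
Try y = 0.29 m: A³/T = 0.003991 — too small.
Try y = 0.363 m: A³/T = 0.009421 — too large.
Try y = 0.336 m: A³/T = 0.007004 — close enough.

y_c = 0.336 m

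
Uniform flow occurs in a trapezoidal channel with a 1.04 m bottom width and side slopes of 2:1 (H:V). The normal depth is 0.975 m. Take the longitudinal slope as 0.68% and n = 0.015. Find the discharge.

With bottom width b = 1.04 m and side slope z = 2: A = (b + zy)y = (1.04 + 2×0.975)×0.975 = 2.915 m²; P = b + 2y√(1+z²) = 1.04 + 2×0.975×2.236 = 5.4 m.
Hydraulic radius R = A/P = 2.915/5.4 = 0.5398 m.
Manning's equation: Q = (1/n) A R^(2/3) S^(1/2) = (1/0.015) × 2.915 × 0.5398^(2/3) × 0.0068^(1/2) = 10.6 m³/s.

Q = 10.6 m³/s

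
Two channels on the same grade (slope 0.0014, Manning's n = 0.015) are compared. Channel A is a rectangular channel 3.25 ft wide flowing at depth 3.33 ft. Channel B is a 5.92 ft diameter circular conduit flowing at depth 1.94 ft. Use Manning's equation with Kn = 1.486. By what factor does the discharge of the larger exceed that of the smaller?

Channel A: Flow area A = b·y = 3.25 × 3.33 = 10.82 ft². Wetted perimeter P = b + 2y = 3.25 + 2×3.33 = 9.91 ft. Hydraulic radius R = A/P = 10.82/9.91 = 1.092 ft. Q_A = (1.486/0.015)·10.82·1.092^(2/3)·√0.0014 = 42.54 ft³/s.
Channel B: For a circular section of diameter D = 5.92 ft at depth y = 1.94 ft, the central angle is θ = 2 arccos(1 − 2y/D) = 2.438 rad. Then A = (D²/8)(θ − sin θ) = 7.846 ft² and P = Dθ/2 = 7.216 ft. Hydraulic radius R = A/P = 7.846/7.216 = 1.087 ft. Q_B = (1.486/0.015)·7.846·1.087^(2/3)·√0.0014 = 30.75 ft³/s.
The larger discharge is 42.54 ft³/s and the smaller is 30.75 ft³/s; the ratio is 1.38.

1.38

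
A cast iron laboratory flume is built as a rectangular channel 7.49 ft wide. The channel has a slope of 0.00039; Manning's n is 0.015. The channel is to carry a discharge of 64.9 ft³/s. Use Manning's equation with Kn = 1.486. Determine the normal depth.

y_n = 3.11 ft

Manning's equation rearranged: A R^(2/3) = nQ / (1.486·√S) = 0.015 × 64.9 / (1.486 × √0.00039) = 33.17.
Trying y = 2.27 ft: A R^(2/3) = 21.41 — low.
Trying y = 3.5 ft: A R^(2/3) = 38.92 — high.
Trying y = 3.11 ft: A R^(2/3) = 33.17 — ≈ 33.17.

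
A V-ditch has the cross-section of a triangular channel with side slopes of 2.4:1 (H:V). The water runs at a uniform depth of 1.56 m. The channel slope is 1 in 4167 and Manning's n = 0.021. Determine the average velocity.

V = 0.593 m/s

For a triangular section with side slope z = 2.4: A = zy² = 2.4×1.56² = 5.841 m²; P = 2y√(1+z²) = 2×1.56×2.6 = 8.112 m.
Hydraulic radius R = A/P = 5.841/8.112 = 0.72 m.
From Manning's equation, V = (1/n) R^(2/3) S^(1/2) = (1/0.021) × 0.72^(2/3) × 0.00024^(1/2) = 0.593 m/s.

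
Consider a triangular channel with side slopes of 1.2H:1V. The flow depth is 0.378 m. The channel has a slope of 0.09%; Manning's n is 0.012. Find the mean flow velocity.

V = 0.691 m/s

For a triangular section with side slope z = 1.2: A = zy² = 1.2×0.378² = 0.1715 m²; P = 2y√(1+z²) = 2×0.378×1.562 = 1.181 m.
Hydraulic radius R = A/P = 0.1715/1.181 = 0.1452 m.
From Manning's equation, V = (1/n) R^(2/3) S^(1/2) = (1/0.012) × 0.1452^(2/3) × 0.0009^(1/2) = 0.691 m/s.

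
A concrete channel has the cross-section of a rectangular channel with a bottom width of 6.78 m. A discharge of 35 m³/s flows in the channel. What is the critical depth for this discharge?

For a rectangular channel, critical depth y_c = (q²/g)^(1/3) where q = Q/b = 35/6.78 = 5.162 m²/s.
So y_c = (5.162²/9.81)^(1/3) = 1.4 m.

y_c = 1.4 m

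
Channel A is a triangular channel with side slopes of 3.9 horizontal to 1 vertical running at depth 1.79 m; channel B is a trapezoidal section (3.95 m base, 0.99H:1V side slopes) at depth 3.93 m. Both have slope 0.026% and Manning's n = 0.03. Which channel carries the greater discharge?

Channel A: For a triangular section with side slope z = 3.9: A = zy² = 3.9×1.79² = 12.5 m²; P = 2y√(1+z²) = 2×1.79×4.026 = 14.41 m. Hydraulic radius R = A/P = 12.5/14.41 = 0.867 m. Q_A = (1/0.03)·12.5·0.867^(2/3)·√0.00026 = 6.107 m³/s.
Channel B: With bottom width b = 3.95 m and side slope z = 0.99: A = (b + zy)y = (3.95 + 0.99×3.93)×3.93 = 30.81 m²; P = b + 2y√(1+z²) = 3.95 + 2×3.93×1.407 = 15.01 m. Hydraulic radius R = A/P = 30.81/15.01 = 2.053 m. Q_B = (1/0.03)·30.81·2.053^(2/3)·√0.00026 = 26.75 m³/s.
Q_A = 6.107 m³/s vs Q_B = 26.75 m³/s, so channel B carries more.

channel B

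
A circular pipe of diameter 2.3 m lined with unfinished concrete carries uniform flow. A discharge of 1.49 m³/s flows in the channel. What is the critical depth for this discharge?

At critical depth, Q² T / (g A³) = 1, i.e. A³/T = Q²/g = 1.49²/9.81 = 0.2263.
Trying y = 0.395 m: A³/T = 0.06188 — short.
Trying y = 0.599 m: A³/T = 0.3155 — over.
Trying y = 0.55 m: A³/T = 0.2262 — close enough.

y_c = 0.55 m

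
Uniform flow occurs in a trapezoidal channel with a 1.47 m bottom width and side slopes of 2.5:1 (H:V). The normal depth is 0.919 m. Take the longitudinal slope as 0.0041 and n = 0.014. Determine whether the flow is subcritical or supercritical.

With bottom width b = 1.47 m and side slope z = 2.5: A = (b + zy)y = (1.47 + 2.5×0.919)×0.919 = 3.462 m²; P = b + 2y√(1+z²) = 1.47 + 2×0.919×2.693 = 6.419 m.
Hydraulic radius R = A/P = 3.462/6.419 = 0.5394 m.
V = (1/n) R^(2/3) √S = (1/0.014) × 0.5394^(2/3) × √0.0041 = 3.031 m/s. Hydraulic depth D_h = A/T = 3.462/6.065 = 0.5709 m.
Froude number Fr = V/√(g·D_h) = 3.031/√(9.81×0.5709) = 1.28, which is greater than 1, so the flow is supercritical.

supercritical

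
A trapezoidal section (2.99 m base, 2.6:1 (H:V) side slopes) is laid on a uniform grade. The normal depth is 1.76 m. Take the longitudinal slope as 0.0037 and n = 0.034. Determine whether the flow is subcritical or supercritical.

With bottom width b = 2.99 m and side slope z = 2.6: A = (b + zy)y = (2.99 + 2.6×1.76)×1.76 = 13.32 m²; P = b + 2y√(1+z²) = 2.99 + 2×1.76×2.786 = 12.8 m.
Hydraulic radius R = A/P = 13.32/12.8 = 1.041 m.
V = (1/n) R^(2/3) √S = (1/0.034) × 1.041^(2/3) × √0.0037 = 1.837 m/s. Hydraulic depth D_h = A/T = 13.32/12.14 = 1.097 m.
Froude number Fr = V/√(g·D_h) = 1.837/√(9.81×1.097) = 0.56, which is less than 1, so the flow is subcritical.

subcritical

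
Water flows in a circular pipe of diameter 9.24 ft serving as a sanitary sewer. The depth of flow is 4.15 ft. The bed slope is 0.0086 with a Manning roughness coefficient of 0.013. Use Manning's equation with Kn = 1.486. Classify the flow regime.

supercritical

For a circular section of diameter D = 9.24 ft at depth y = 4.15 ft, the central angle is θ = 2 arccos(1 − 2y/D) = 2.938 rad. Then A = (D²/8)(θ − sin θ) = 29.19 ft² and P = Dθ/2 = 13.57 ft.
Hydraulic radius R = A/P = 29.19/13.57 = 2.151 ft.
V = (1.486/n) R^(2/3) √S = (1.486/0.013) × 2.151^(2/3) × √0.0086 = 17.66 ft/s. Hydraulic depth D_h = A/T = 29.19/9.192 = 3.176 ft.
Froude number Fr = V/√(g·D_h) = 17.66/√(32.2×3.176) = 1.75, which is greater than 1, so the flow is supercritical.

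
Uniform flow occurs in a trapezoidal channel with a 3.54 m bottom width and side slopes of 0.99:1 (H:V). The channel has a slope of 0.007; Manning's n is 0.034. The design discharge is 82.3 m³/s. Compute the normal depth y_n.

Manning's equation rearranged: A R^(2/3) = nQ / (1·√S) = 0.034 × 82.3 / (√0.007) = 33.44.
Try y = 2.9 m: A R^(2/3) = 25.31 — too small.
Try y = 3.81 m: A R^(2/3) = 43.53 — too large.
Try y = 3.34 m: A R^(2/3) = 33.43 — matches.

y_n = 3.34 m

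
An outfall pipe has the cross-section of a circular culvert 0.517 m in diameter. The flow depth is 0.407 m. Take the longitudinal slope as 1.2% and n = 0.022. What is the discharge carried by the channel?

Q = 0.257 m³/s

For a circular section of diameter D = 0.517 m at depth y = 0.407 m, the central angle is θ = 2 arccos(1 − 2y/D) = 4.366 rad. Then A = (D²/8)(θ − sin θ) = 0.1773 m² and P = Dθ/2 = 1.128 m.
Hydraulic radius R = A/P = 0.1773/1.128 = 0.1571 m.
Manning's equation: Q = (1/n) A R^(2/3) S^(1/2) = (1/0.022) × 0.1773 × 0.1571^(2/3) × 0.012^(1/2) = 0.257 m³/s.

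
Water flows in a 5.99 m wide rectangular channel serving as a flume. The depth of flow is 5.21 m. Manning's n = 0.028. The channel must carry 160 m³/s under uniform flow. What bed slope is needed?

Flow area A = b·y = 5.99 × 5.21 = 31.21 m². Wetted perimeter P = b + 2y = 5.99 + 2×5.21 = 16.41 m.
Hydraulic radius R = A/P = 31.21/16.41 = 1.902 m.
From Manning's equation, S = [nQ / (1 A R^(2/3))]² = [0.028 × 160 / (1 × 31.21 × 1.902^(2/3))]² = 0.00875.

S = 0.00875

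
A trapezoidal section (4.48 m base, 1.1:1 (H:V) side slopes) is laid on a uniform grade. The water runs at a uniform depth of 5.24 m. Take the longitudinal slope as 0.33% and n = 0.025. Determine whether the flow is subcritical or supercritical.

subcritical

With bottom width b = 4.48 m and side slope z = 1.1: A = (b + zy)y = (4.48 + 1.1×5.24)×5.24 = 53.68 m²; P = b + 2y√(1+z²) = 4.48 + 2×5.24×1.487 = 20.06 m.
Hydraulic radius R = A/P = 53.68/20.06 = 2.676 m.
V = (1/n) R^(2/3) √S = (1/0.025) × 2.676^(2/3) × √0.0033 = 4.429 m/s. Hydraulic depth D_h = A/T = 53.68/16.01 = 3.353 m.
Froude number Fr = V/√(g·D_h) = 4.429/√(9.81×3.353) = 0.772, which is less than 1, so the flow is subcritical.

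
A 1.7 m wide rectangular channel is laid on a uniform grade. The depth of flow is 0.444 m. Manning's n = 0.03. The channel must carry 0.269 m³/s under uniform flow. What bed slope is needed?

S = 0.000591

Flow area A = b·y = 1.7 × 0.444 = 0.7548 m². Wetted perimeter P = b + 2y = 1.7 + 2×0.444 = 2.588 m.
Hydraulic radius R = A/P = 0.7548/2.588 = 0.2917 m.
From Manning's equation, S = [nQ / (1 A R^(2/3))]² = [0.03 × 0.269 / (1 × 0.7548 × 0.2917^(2/3))]² = 0.000591.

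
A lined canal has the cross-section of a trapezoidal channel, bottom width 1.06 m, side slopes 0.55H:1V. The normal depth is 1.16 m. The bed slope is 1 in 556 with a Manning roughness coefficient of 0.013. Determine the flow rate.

With bottom width b = 1.06 m and side slope z = 0.55: A = (b + zy)y = (1.06 + 0.55×1.16)×1.16 = 1.97 m²; P = b + 2y√(1+z²) = 1.06 + 2×1.16×1.141 = 3.708 m.
Hydraulic radius R = A/P = 1.97/3.708 = 0.5312 m.
Manning's equation: Q = (1/n) A R^(2/3) S^(1/2) = (1/0.013) × 1.97 × 0.5312^(2/3) × 0.001799^(1/2) = 4.21 m³/s.

Q = 4.21 m³/s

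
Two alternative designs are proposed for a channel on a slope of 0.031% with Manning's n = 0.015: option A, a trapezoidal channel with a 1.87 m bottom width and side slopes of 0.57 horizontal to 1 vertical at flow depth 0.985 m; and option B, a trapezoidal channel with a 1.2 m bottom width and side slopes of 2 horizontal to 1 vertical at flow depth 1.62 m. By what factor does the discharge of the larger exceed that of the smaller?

3.89

Channel A: With bottom width b = 1.87 m and side slope z = 0.57: A = (b + zy)y = (1.87 + 0.57×0.985)×0.985 = 2.395 m²; P = b + 2y√(1+z²) = 1.87 + 2×0.985×1.151 = 4.138 m. Hydraulic radius R = A/P = 2.395/4.138 = 0.5788 m. Q_A = (1/0.015)·2.395·0.5788^(2/3)·√0.00031 = 1.953 m³/s.
Channel B: With bottom width b = 1.2 m and side slope z = 2: A = (b + zy)y = (1.2 + 2×1.62)×1.62 = 7.193 m²; P = b + 2y√(1+z²) = 1.2 + 2×1.62×2.236 = 8.445 m. Hydraulic radius R = A/P = 7.193/8.445 = 0.8517 m. Q_B = (1/0.015)·7.193·0.8517^(2/3)·√0.00031 = 7.586 m³/s.
The larger discharge is 7.586 m³/s and the smaller is 1.953 m³/s; the ratio is 3.89.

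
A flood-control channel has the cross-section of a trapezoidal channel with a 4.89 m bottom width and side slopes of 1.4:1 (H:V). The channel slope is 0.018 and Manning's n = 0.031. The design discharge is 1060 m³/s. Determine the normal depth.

y_n = 7.07 m

Manning's equation rearranged: A R^(2/3) = nQ / (1·√S) = 0.031 × 1060 / (√0.018) = 244.9.
Try y = 5.53 m: A R^(2/3) = 142.7 — short.
Try y = 7.07 m: A R^(2/3) = 244.6 — matches.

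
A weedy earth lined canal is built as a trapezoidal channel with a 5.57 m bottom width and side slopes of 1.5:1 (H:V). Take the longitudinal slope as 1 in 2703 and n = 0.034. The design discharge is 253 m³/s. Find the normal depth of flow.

y_n = 8.82 m

Manning's equation rearranged: A R^(2/3) = nQ / (1·√S) = 0.034 × 253 / (√0.00037) = 447.2.
At y = 6.74 m: A R^(2/3) = 245.4 — short.
At y = 9.61 m: A R^(2/3) = 544.6 — over.
At y = 8.82 m: A R^(2/3) = 447.7 — close enough.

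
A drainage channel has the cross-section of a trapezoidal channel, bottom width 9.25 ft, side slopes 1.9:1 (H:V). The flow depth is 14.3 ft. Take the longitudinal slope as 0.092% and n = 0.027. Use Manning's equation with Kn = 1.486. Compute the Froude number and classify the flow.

With bottom width b = 9.25 ft and side slope z = 1.9: A = (b + zy)y = (9.25 + 1.9×14.3)×14.3 = 520.8 ft²; P = b + 2y√(1+z²) = 9.25 + 2×14.3×2.147 = 70.66 ft.
Hydraulic radius R = A/P = 520.8/70.66 = 7.371 ft.
V = (1.486/n) R^(2/3) √S = (1.486/0.027) × 7.371^(2/3) × √0.00092 = 6.323 ft/s. Hydraulic depth D_h = A/T = 520.8/63.59 = 8.19 ft.
Froude number Fr = V/√(g·D_h) = 6.323/√(32.2×8.19) = 0.389, which is less than 1, so the flow is subcritical.

subcritical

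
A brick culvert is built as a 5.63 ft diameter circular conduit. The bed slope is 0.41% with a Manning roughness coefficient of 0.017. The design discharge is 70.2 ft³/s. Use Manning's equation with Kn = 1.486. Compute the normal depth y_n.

Manning's equation rearranged: A R^(2/3) = nQ / (1.486·√S) = 0.017 × 70.2 / (1.486 × √0.0041) = 12.54.
Trying y = 2.71 ft: A R^(2/3) = 14.65 — too large.
Trying y = 1.83 ft: A R^(2/3) = 7.144 — too small.
Trying y = 2.48 ft: A R^(2/3) = 12.54 — matches.

y_n = 2.48 ft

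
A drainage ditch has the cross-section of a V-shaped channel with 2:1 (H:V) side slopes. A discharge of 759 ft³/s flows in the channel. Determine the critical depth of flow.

At critical depth, Q² T / (g A³) = 1, i.e. A³/T = Q²/g = 759²/32.2 = 17890.
At y = 7.72 ft: A³/T = 54840 — over.
At y = 4.4 ft: A³/T = 3298 — short.
At y = 6.17 ft: A³/T = 17880 — ≈ 17890.

y_c = 6.17 ft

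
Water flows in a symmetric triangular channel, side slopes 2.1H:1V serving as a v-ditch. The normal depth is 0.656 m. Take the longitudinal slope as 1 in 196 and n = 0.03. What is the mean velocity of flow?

For a triangular section with side slope z = 2.1: A = zy² = 2.1×0.656² = 0.9037 m²; P = 2y√(1+z²) = 2×0.656×2.326 = 3.052 m.
Hydraulic radius R = A/P = 0.9037/3.052 = 0.2961 m.
From Manning's equation, V = (1/n) R^(2/3) S^(1/2) = (1/0.03) × 0.2961^(2/3) × 0.005102^(1/2) = 1.06 m/s.

V = 1.06 m/s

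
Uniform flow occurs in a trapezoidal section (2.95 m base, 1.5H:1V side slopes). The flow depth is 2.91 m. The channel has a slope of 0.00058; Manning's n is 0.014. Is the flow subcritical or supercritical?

With bottom width b = 2.95 m and side slope z = 1.5: A = (b + zy)y = (2.95 + 1.5×2.91)×2.91 = 21.29 m²; P = b + 2y√(1+z²) = 2.95 + 2×2.91×1.803 = 13.44 m.
Hydraulic radius R = A/P = 21.29/13.44 = 1.584 m.
V = (1/n) R^(2/3) √S = (1/0.014) × 1.584^(2/3) × √0.00058 = 2.337 m/s. Hydraulic depth D_h = A/T = 21.29/11.68 = 1.822 m.
Froude number Fr = V/√(g·D_h) = 2.337/√(9.81×1.822) = 0.553, which is less than 1, so the flow is subcritical.

subcritical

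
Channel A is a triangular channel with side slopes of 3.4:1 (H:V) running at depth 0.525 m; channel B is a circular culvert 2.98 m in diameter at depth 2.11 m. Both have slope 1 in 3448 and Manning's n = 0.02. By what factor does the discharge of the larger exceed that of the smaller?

13

Channel A: For a triangular section with side slope z = 3.4: A = zy² = 3.4×0.525² = 0.9371 m²; P = 2y√(1+z²) = 2×0.525×3.544 = 3.721 m. Hydraulic radius R = A/P = 0.9371/3.721 = 0.2518 m. Q_A = (1/0.02)·0.9371·0.2518^(2/3)·√0.00029 = 0.3182 m³/s.
Channel B: For a circular section of diameter D = 2.98 m at depth y = 2.11 m, the central angle is θ = 2 arccos(1 − 2y/D) = 4 rad. Then A = (D²/8)(θ − sin θ) = 5.28 m² and P = Dθ/2 = 5.96 m. Hydraulic radius R = A/P = 5.28/5.96 = 0.8859 m. Q_B = (1/0.02)·5.28·0.8859^(2/3)·√0.00029 = 4.147 m³/s.
The larger discharge is 4.147 m³/s and the smaller is 0.3182 m³/s; the ratio is 13.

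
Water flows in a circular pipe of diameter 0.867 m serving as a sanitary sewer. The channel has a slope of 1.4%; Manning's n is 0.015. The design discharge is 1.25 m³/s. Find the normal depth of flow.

Manning's equation rearranged: A R^(2/3) = nQ / (1·√S) = 0.015 × 1.25 / (√0.014) = 0.1585.
Trying y = 0.408 m: A R^(2/3) = 0.09597 — short.
Trying y = 0.634 m: A R^(2/3) = 0.1885 — over.
Trying y = 0.557 m: A R^(2/3) = 0.1585 — matches.

y_n = 0.557 m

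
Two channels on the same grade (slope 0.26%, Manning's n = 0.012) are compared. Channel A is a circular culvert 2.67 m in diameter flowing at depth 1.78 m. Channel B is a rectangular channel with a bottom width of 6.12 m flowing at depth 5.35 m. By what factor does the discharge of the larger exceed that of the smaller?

Channel A: For a circular section of diameter D = 2.67 m at depth y = 1.78 m, the central angle is θ = 2 arccos(1 − 2y/D) = 3.821 rad. Then A = (D²/8)(θ − sin θ) = 3.965 m² and P = Dθ/2 = 5.101 m. Hydraulic radius R = A/P = 3.965/5.101 = 0.7773 m. Q_A = (1/0.012)·3.965·0.7773^(2/3)·√0.0026 = 14.24 m³/s.
Channel B: Flow area A = b·y = 6.12 × 5.35 = 32.74 m². Wetted perimeter P = b + 2y = 6.12 + 2×5.35 = 16.82 m. Hydraulic radius R = A/P = 32.74/16.82 = 1.947 m. Q_B = (1/0.012)·32.74·1.947^(2/3)·√0.0026 = 216.9 m³/s.
The larger discharge is 216.9 m³/s and the smaller is 14.24 m³/s; the ratio is 15.2.

15.2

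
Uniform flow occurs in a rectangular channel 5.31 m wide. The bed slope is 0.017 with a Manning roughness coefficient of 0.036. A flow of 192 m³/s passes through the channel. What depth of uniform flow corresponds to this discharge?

y_n = 6.54 m

Manning's equation rearranged: A R^(2/3) = nQ / (1·√S) = 0.036 × 192 / (√0.017) = 53.01.
At y = 7.39 m: A R^(2/3) = 61.32 — high.
At y = 5.2 m: A R^(2/3) = 40.21 — low.
At y = 6.54 m: A R^(2/3) = 53.06 — ≈ 53.01.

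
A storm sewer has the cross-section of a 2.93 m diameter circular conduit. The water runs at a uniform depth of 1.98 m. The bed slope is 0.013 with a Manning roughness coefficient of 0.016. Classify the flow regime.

For a circular section of diameter D = 2.93 m at depth y = 1.98 m, the central angle is θ = 2 arccos(1 − 2y/D) = 3.86 rad. Then A = (D²/8)(θ − sin θ) = 4.849 m² and P = Dθ/2 = 5.655 m.
Hydraulic radius R = A/P = 4.849/5.655 = 0.8574 m.
V = (1/n) R^(2/3) √S = (1/0.016) × 0.8574^(2/3) × √0.013 = 6.431 m/s. Hydraulic depth D_h = A/T = 4.849/2.743 = 1.768 m.
Froude number Fr = V/√(g·D_h) = 6.431/√(9.81×1.768) = 1.54, which is greater than 1, so the flow is supercritical.

supercritical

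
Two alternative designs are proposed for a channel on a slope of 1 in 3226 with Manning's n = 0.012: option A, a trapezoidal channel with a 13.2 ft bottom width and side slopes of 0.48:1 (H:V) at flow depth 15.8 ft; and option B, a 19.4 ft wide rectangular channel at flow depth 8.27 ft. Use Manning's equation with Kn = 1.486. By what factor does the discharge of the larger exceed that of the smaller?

2.71

Channel A: With bottom width b = 13.2 ft and side slope z = 0.48: A = (b + zy)y = (13.2 + 0.48×15.8)×15.8 = 328.4 ft²; P = b + 2y√(1+z²) = 13.2 + 2×15.8×1.109 = 48.25 ft. Hydraulic radius R = A/P = 328.4/48.25 = 6.806 ft. Q_A = (1.486/0.012)·328.4·6.806^(2/3)·√0.00031 = 2571 ft³/s.
Channel B: Flow area A = b·y = 19.4 × 8.27 = 160.4 ft². Wetted perimeter P = b + 2y = 19.4 + 2×8.27 = 35.94 ft. Hydraulic radius R = A/P = 160.4/35.94 = 4.464 ft. Q_B = (1.486/0.012)·160.4·4.464^(2/3)·√0.00031 = 948.3 ft³/s.
The larger discharge is 2571 ft³/s and the smaller is 948.3 ft³/s; the ratio is 2.71.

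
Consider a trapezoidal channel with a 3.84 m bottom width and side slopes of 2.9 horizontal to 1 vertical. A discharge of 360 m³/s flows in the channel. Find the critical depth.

At critical depth, Q² T / (g A³) = 1, i.e. A³/T = Q²/g = 360²/9.81 = 13210.
Trying y = 5.27 m: A³/T = 29750 — high.
Trying y = 3.6 m: A³/T = 5496 — low.
Trying y = 4.4 m: A³/T = 13270 — close enough.

y_c = 4.4 m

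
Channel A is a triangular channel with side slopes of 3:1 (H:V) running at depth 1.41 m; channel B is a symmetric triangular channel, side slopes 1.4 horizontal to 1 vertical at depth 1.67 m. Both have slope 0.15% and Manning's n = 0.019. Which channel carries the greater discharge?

Channel A: For a triangular section with side slope z = 3: A = zy² = 3×1.41² = 5.964 m²; P = 2y√(1+z²) = 2×1.41×3.162 = 8.918 m. Hydraulic radius R = A/P = 5.964/8.918 = 0.6688 m. Q_A = (1/0.019)·5.964·0.6688^(2/3)·√0.0015 = 9.298 m³/s.
Channel B: For a triangular section with side slope z = 1.4: A = zy² = 1.4×1.67² = 3.904 m²; P = 2y√(1+z²) = 2×1.67×1.72 = 5.746 m. Hydraulic radius R = A/P = 3.904/5.746 = 0.6795 m. Q_B = (1/0.019)·3.904·0.6795^(2/3)·√0.0015 = 6.151 m³/s.
Q_A = 9.298 m³/s vs Q_B = 6.151 m³/s, so channel A carries more.

channel A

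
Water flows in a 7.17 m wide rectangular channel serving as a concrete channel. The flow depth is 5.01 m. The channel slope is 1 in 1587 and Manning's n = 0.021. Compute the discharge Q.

Q = 70.2 m³/s

Flow area A = b·y = 7.17 × 5.01 = 35.92 m². Wetted perimeter P = b + 2y = 7.17 + 2×5.01 = 17.19 m.
Hydraulic radius R = A/P = 35.92/17.19 = 2.09 m.
Manning's equation: Q = (1/n) A R^(2/3) S^(1/2) = (1/0.021) × 35.92 × 2.09^(2/3) × 0.0006301^(1/2) = 70.2 m³/s.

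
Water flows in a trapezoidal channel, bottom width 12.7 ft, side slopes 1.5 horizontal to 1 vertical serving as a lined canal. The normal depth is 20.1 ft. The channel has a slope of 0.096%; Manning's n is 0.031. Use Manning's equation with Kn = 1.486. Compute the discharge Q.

With bottom width b = 12.7 ft and side slope z = 1.5: A = (b + zy)y = (12.7 + 1.5×20.1)×20.1 = 861.3 ft²; P = b + 2y√(1+z²) = 12.7 + 2×20.1×1.803 = 85.17 ft.
Hydraulic radius R = A/P = 861.3/85.17 = 10.11 ft.
Manning's equation: Q = (1.486/n) A R^(2/3) S^(1/2) = (1.486/0.031) × 861.3 × 10.11^(2/3) × 0.00096^(1/2) = 5980 ft³/s.

Q = 5980 ft³/s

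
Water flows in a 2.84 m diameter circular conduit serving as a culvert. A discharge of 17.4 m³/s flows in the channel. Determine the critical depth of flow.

y_c = 1.85 m

At critical depth, Q² T / (g A³) = 1, i.e. A³/T = Q²/g = 17.4²/9.81 = 30.86.
Trying y = 2.24 m: A³/T = 66.39 — too large.
Trying y = 1.27 m: A³/T = 7.301 — too small.
Trying y = 1.85 m: A³/T = 30.82 — close enough.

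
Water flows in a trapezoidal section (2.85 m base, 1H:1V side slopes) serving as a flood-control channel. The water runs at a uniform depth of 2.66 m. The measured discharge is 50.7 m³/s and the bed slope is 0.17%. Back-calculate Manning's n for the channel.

n = 0.015

With bottom width b = 2.85 m and side slope z = 1: A = (b + zy)y = (2.85 + 1×2.66)×2.66 = 14.66 m²; P = b + 2y√(1+z²) = 2.85 + 2×2.66×1.414 = 10.37 m.
Hydraulic radius R = A/P = 14.66/10.37 = 1.413 m.
Rearranging Manning's equation: n = (1/Q) A R^(2/3) S^(1/2) = (1/50.7) × 14.66 × 1.413^(2/3) × √0.0017 = 0.015.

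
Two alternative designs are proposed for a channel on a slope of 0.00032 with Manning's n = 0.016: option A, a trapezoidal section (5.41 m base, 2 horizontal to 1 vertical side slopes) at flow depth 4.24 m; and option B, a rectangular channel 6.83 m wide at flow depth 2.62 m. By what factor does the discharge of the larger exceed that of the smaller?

4.56

Channel A: With bottom width b = 5.41 m and side slope z = 2: A = (b + zy)y = (5.41 + 2×4.24)×4.24 = 58.89 m²; P = b + 2y√(1+z²) = 5.41 + 2×4.24×2.236 = 24.37 m. Hydraulic radius R = A/P = 58.89/24.37 = 2.416 m. Q_A = (1/0.016)·58.89·2.416^(2/3)·√0.00032 = 118.6 m³/s.
Channel B: Flow area A = b·y = 6.83 × 2.62 = 17.89 m². Wetted perimeter P = b + 2y = 6.83 + 2×2.62 = 12.07 m. Hydraulic radius R = A/P = 17.89/12.07 = 1.483 m. Q_B = (1/0.016)·17.89·1.483^(2/3)·√0.00032 = 26.01 m³/s.
The larger discharge is 118.6 m³/s and the smaller is 26.01 m³/s; the ratio is 4.56.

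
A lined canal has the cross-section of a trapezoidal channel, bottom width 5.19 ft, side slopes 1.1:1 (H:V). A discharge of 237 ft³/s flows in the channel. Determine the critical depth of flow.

y_c = 3.19 ft

At critical depth, Q² T / (g A³) = 1, i.e. A³/T = Q²/g = 237²/32.2 = 1744.
At y = 3.9 ft: A³/T = 3670 — high.
At y = 2.4 ft: A³/T = 633.8 — low.
At y = 3.19 ft: A³/T = 1750 — ≈ 1744.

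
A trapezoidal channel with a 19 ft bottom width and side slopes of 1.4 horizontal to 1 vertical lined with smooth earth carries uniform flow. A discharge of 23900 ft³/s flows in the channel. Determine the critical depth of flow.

y_c = 22.5 ft

At critical depth, Q² T / (g A³) = 1, i.e. A³/T = Q²/g = 23900²/32.2 = 17740000.
Trying y = 19.7 ft: A³/T = 10420000 — low.
Trying y = 26.7 ft: A³/T = 36380000 — high.
Trying y = 22.5 ft: A³/T = 17890000 — ≈ 17740000.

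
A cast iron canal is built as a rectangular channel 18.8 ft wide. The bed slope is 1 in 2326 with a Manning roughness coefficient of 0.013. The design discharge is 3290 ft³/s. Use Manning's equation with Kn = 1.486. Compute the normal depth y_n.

Manning's equation rearranged: A R^(2/3) = nQ / (1.486·√S) = 0.013 × 3290 / (1.486 × √0.0004299) = 1388.
At y = 23 ft: A R^(2/3) = 1533 — too large.
At y = 21.2 ft: A R^(2/3) = 1390 — close enough.

y_n = 21.2 ft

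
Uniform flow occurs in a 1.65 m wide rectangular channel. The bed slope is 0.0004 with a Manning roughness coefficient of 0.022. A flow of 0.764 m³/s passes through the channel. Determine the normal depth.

y_n = 0.895 m

Manning's equation rearranged: A R^(2/3) = nQ / (1·√S) = 0.022 × 0.764 / (√0.0004) = 0.8404.
Try y = 0.974 m: A R^(2/3) = 0.9391 — too large.
Try y = 0.794 m: A R^(2/3) = 0.7167 — too small.
Try y = 0.895 m: A R^(2/3) = 0.8404 — ≈ 0.8404.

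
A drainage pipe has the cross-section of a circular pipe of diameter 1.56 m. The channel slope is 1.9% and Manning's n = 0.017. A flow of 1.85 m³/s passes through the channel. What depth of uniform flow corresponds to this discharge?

Manning's equation rearranged: A R^(2/3) = nQ / (1·√S) = 0.017 × 1.85 / (√0.019) = 0.2282.
At y = 0.559 m: A R^(2/3) = 0.2804 — over.
At y = 0.404 m: A R^(2/3) = 0.1499 — short.
At y = 0.501 m: A R^(2/3) = 0.2278 — ≈ 0.2282.

y_n = 0.501 m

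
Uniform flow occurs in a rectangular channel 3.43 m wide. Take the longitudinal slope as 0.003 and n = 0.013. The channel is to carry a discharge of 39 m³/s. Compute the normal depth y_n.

y_n = 2.63 m

Manning's equation rearranged: A R^(2/3) = nQ / (1·√S) = 0.013 × 39 / (√0.003) = 9.257.
Try y = 1.82 m: A R^(2/3) = 5.746 — too small.
Try y = 2.63 m: A R^(2/3) = 9.248 — ≈ 9.257.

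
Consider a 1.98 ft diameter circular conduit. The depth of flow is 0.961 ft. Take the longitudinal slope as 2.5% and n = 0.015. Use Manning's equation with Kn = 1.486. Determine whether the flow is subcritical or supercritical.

supercritical

For a circular section of diameter D = 1.98 ft at depth y = 0.961 ft, the central angle is θ = 2 arccos(1 − 2y/D) = 3.083 rad. Then A = (D²/8)(θ − sin θ) = 1.482 ft² and P = Dθ/2 = 3.052 ft.
Hydraulic radius R = A/P = 1.482/3.052 = 0.4856 ft.
V = (1.486/n) R^(2/3) √S = (1.486/0.015) × 0.4856^(2/3) × √0.025 = 9.677 ft/s. Hydraulic depth D_h = A/T = 1.482/1.979 = 0.7489 ft.
Froude number Fr = V/√(g·D_h) = 9.677/√(32.2×0.7489) = 1.97, which is greater than 1, so the flow is supercritical.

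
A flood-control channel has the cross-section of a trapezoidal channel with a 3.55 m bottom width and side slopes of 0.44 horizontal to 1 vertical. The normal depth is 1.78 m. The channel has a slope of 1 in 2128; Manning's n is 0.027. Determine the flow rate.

With bottom width b = 3.55 m and side slope z = 0.44: A = (b + zy)y = (3.55 + 0.44×1.78)×1.78 = 7.713 m²; P = b + 2y√(1+z²) = 3.55 + 2×1.78×1.093 = 7.439 m.
Hydraulic radius R = A/P = 7.713/7.439 = 1.037 m.
Manning's equation: Q = (1/n) A R^(2/3) S^(1/2) = (1/0.027) × 7.713 × 1.037^(2/3) × 0.0004699^(1/2) = 6.34 m³/s.

Q = 6.34 m³/s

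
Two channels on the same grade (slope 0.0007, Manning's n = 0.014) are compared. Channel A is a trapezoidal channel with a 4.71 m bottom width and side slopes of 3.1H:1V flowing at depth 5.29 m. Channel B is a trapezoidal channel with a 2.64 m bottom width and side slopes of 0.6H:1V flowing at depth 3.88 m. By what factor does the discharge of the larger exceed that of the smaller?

Channel A: With bottom width b = 4.71 m and side slope z = 3.1: A = (b + zy)y = (4.71 + 3.1×5.29)×5.29 = 111.7 m²; P = b + 2y√(1+z²) = 4.71 + 2×5.29×3.257 = 39.17 m. Hydraulic radius R = A/P = 111.7/39.17 = 2.851 m. Q_A = (1/0.014)·111.7·2.851^(2/3)·√0.0007 = 424.3 m³/s.
Channel B: With bottom width b = 2.64 m and side slope z = 0.6: A = (b + zy)y = (2.64 + 0.6×3.88)×3.88 = 19.28 m²; P = b + 2y√(1+z²) = 2.64 + 2×3.88×1.166 = 11.69 m. Hydraulic radius R = A/P = 19.28/11.69 = 1.649 m. Q_B = (1/0.014)·19.28·1.649^(2/3)·√0.0007 = 50.84 m³/s.
The larger discharge is 424.3 m³/s and the smaller is 50.84 m³/s; the ratio is 8.34.

8.34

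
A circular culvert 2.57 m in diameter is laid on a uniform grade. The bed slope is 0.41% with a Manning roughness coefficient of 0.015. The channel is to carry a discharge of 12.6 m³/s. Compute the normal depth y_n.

y_n = 1.68 m

Manning's equation rearranged: A R^(2/3) = nQ / (1·√S) = 0.015 × 12.6 / (√0.0041) = 2.952.
Trying y = 1.86 m: A R^(2/3) = 3.374 — high.
Trying y = 1.42 m: A R^(2/3) = 2.279 — low.
Trying y = 1.68 m: A R^(2/3) = 2.945 — ≈ 2.952.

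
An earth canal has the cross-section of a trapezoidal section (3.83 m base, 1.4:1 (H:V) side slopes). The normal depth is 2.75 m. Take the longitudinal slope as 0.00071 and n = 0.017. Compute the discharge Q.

With bottom width b = 3.83 m and side slope z = 1.4: A = (b + zy)y = (3.83 + 1.4×2.75)×2.75 = 21.12 m²; P = b + 2y√(1+z²) = 3.83 + 2×2.75×1.72 = 13.29 m.
Hydraulic radius R = A/P = 21.12/13.29 = 1.589 m.
Manning's equation: Q = (1/n) A R^(2/3) S^(1/2) = (1/0.017) × 21.12 × 1.589^(2/3) × 0.00071^(1/2) = 45.1 m³/s.

Q = 45.1 m³/s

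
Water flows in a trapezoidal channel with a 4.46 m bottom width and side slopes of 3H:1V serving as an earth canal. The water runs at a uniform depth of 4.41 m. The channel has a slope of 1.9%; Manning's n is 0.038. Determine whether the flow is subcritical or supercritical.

supercritical

With bottom width b = 4.46 m and side slope z = 3: A = (b + zy)y = (4.46 + 3×4.41)×4.41 = 78.01 m²; P = b + 2y√(1+z²) = 4.46 + 2×4.41×3.162 = 32.35 m.
Hydraulic radius R = A/P = 78.01/32.35 = 2.411 m.
V = (1/n) R^(2/3) √S = (1/0.038) × 2.411^(2/3) × √0.019 = 6.523 m/s. Hydraulic depth D_h = A/T = 78.01/30.92 = 2.523 m.
Froude number Fr = V/√(g·D_h) = 6.523/√(9.81×2.523) = 1.31, which is greater than 1, so the flow is supercritical.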